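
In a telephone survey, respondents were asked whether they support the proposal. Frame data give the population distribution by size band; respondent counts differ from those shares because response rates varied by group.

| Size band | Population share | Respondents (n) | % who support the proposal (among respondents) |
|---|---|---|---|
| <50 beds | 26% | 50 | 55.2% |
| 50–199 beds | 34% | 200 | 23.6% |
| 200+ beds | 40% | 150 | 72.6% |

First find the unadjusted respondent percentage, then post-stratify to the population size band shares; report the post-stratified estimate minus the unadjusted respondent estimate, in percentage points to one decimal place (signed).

Unadjusted (pooled respondent) estimate weights by respondent counts:
  (50/400)×55.2 + (200/400)×23.6 + (150/400)×72.6 = 45.925%
Post-stratifying to population shares instead:
  0.26×55.2 + 0.34×23.6 + 0.4×72.6 = 51.416%
Difference = 51.416 − 45.925 = 5.491 pp.

+5.5 percentage points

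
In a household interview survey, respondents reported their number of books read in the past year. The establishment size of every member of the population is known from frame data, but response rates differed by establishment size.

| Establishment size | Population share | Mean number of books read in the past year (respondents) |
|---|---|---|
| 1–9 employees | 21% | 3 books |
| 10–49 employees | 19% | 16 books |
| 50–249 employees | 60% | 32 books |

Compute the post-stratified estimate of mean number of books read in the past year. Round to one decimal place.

Post-stratification weights by population share, not respondent share:
  1–9 employees: 0.21 × 3 = 0.63
  10–49 employees: 0.19 × 16 = 3.04
  50–249 employees: 0.6 × 32 = 19.2
Post-stratified estimate = 22.87 → 22.9.

22.9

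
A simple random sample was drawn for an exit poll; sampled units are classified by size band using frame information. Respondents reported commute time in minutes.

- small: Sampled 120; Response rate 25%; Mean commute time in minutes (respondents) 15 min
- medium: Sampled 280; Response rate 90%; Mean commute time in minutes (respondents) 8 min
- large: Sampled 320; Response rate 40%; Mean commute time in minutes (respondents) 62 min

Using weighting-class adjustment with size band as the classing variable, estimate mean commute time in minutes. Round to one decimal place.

33.2

Inverse-response-rate weighting restores each class to its sampled count, so class totals weight by n_sampled:
  small: 120 × 15 = 1800
  medium: 280 × 8 = 2240
  large: 320 × 62 = 19,840
Adjusted estimate = 23,880 / 720 = 33.1667 → 33.2.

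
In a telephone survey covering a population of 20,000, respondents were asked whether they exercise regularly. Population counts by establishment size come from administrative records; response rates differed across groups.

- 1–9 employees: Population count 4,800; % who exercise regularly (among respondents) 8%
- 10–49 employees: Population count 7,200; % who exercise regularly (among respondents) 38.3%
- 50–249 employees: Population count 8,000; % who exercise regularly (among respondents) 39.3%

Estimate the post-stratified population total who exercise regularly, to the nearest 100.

6,300

Apply each group's respondent rate to its population count:
  1–9 employees: 4,800 × 8% = 384
  10–49 employees: 7,200 × 38.3% = 2757.6
  50–249 employees: 8,000 × 39.3% = 3144
Estimated total = 6285.6 → 6,300.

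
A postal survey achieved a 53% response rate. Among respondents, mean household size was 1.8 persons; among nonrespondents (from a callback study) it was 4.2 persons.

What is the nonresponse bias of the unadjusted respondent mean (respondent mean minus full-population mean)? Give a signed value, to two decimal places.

Nonresponse fraction = 1 − 0.53 = 0.47.
Bias = (nonresponse fraction) × (respondent mean − nonrespondent mean)
     = 0.47 × (1.8 − 4.2) = 0.47 × -2.4 = -1.128.

-1.13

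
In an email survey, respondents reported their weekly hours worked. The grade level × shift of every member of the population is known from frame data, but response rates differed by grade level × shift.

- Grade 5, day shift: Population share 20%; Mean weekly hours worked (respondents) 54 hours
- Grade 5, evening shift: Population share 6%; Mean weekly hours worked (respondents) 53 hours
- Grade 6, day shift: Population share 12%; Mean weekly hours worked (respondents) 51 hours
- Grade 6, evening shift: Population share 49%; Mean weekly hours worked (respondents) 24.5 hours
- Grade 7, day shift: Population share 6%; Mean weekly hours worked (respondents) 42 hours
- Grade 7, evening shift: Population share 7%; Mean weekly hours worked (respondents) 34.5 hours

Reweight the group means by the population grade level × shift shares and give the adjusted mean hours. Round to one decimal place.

Weight each group's respondent value by its population share:
  Grade 5, day shift: 0.2 × 54 = 10.8
  Grade 5, evening shift: 0.06 × 53 = 3.18
  Grade 6, day shift: 0.12 × 51 = 6.12
  Grade 6, evening shift: 0.49 × 24.5 = 12.005
  Grade 7, day shift: 0.06 × 42 = 2.52
  Grade 7, evening shift: 0.07 × 34.5 = 2.415
Post-stratified estimate = 37.04 → 37.0.

37.0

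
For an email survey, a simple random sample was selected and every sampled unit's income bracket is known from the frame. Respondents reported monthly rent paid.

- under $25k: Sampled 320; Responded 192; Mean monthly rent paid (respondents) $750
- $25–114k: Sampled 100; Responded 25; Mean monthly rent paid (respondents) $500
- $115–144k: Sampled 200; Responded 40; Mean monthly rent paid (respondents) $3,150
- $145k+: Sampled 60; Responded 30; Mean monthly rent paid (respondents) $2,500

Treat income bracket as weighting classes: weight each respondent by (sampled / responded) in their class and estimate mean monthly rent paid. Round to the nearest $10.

$1,570

Class response rates: under $25k 192/320 = 60%, $25–114k 25/100 = 25%, $115–144k 40/200 = 20%, $145k+ 30/60 = 50%.
Inverse-response-rate weighting restores each class to its sampled count, so class totals weight by n_sampled:
  under $25k: 320 × 750 = 240,000
  $25–114k: 100 × 500 = 50,000
  $115–144k: 200 × 3150 = 630,000
  $145k+: 60 × 2500 = 150,000
Adjusted estimate = 1,070,000 / 680 = 1573.53 → $1,570.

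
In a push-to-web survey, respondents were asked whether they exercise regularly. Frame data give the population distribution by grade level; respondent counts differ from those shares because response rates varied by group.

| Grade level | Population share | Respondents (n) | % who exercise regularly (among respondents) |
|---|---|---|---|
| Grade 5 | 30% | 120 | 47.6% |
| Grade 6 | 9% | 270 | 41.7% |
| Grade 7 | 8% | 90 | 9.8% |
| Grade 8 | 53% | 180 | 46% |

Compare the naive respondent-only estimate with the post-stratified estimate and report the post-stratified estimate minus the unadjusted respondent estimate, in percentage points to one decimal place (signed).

+3.6 percentage points

Without adjustment, the pooled respondent share is:
  (120/660)×47.6 + (270/660)×41.7 + (90/660)×9.8 + (180/660)×46 = 39.5955%
Post-stratifying to population shares instead:
  0.3×47.6 + 0.09×41.7 + 0.08×9.8 + 0.53×46 = 43.197%
Difference = 43.197 − 39.5955 = 3.6015 pp.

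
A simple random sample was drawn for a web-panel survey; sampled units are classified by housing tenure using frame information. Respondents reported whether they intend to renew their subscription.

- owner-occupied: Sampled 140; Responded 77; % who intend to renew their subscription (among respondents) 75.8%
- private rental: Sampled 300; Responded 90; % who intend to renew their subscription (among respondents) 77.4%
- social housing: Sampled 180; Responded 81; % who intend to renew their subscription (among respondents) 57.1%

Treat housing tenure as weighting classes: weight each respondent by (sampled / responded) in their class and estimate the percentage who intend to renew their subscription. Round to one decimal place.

71.1%

Class response rates: owner-occupied 77/140 = 55%, private rental 90/300 = 30%, social housing 81/180 = 45%.
Each respondent's weight = sampled/responded in their class; summing within a class gives n_sampled, so:
  owner-occupied: 140 × 75.8 = 10,612
  private rental: 300 × 77.4 = 23,220
  social housing: 180 × 57.1 = 10,278
Adjusted estimate = 44,110 / 620 = 71.1452 → 71.1%.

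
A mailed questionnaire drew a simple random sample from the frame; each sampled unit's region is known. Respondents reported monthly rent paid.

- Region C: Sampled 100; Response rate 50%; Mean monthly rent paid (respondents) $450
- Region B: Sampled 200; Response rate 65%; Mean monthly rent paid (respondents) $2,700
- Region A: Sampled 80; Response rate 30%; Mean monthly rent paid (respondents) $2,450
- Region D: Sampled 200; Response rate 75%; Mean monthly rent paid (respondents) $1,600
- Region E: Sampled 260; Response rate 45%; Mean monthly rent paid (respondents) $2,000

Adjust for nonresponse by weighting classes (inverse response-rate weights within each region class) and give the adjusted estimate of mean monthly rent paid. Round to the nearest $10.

Each respondent's weight = sampled/responded in their class; summing within a class gives n_sampled, so:
  Region C: 100 × 450 = 45,000
  Region B: 200 × 2700 = 540,000
  Region A: 80 × 2450 = 196,000
  Region D: 200 × 1600 = 320,000
  Region E: 260 × 2000 = 520,000
Adjusted estimate = 1,621,000 / 840 = 1929.76 → $1,930.

$1,930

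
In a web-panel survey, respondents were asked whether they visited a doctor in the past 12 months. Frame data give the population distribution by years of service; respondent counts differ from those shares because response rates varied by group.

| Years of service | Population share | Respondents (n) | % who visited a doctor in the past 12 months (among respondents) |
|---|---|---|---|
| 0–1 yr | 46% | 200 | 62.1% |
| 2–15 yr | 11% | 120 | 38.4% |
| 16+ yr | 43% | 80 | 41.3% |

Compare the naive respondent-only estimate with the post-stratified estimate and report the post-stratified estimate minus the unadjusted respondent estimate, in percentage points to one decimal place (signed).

Without adjustment, the pooled respondent share is:
  (200/400)×62.1 + (120/400)×38.4 + (80/400)×41.3 = 50.83%
Reweighting by population years of service shares:
  0.46×62.1 + 0.11×38.4 + 0.43×41.3 = 50.549%
Difference = 50.549 − 50.83 = -0.281 pp.

-0.3 percentage points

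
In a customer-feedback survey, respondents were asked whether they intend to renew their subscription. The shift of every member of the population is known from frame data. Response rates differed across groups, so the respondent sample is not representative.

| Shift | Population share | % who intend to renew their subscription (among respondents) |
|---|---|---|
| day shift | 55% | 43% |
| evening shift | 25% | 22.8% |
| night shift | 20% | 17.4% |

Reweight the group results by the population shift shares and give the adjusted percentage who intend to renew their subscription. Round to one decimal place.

32.8%

Each cell contributes population-share × respondent value:
  day shift: 0.55 × 43 = 23.65
  evening shift: 0.25 × 22.8 = 5.7
  night shift: 0.2 × 17.4 = 3.48
Post-stratified estimate = 32.83 → 32.8%.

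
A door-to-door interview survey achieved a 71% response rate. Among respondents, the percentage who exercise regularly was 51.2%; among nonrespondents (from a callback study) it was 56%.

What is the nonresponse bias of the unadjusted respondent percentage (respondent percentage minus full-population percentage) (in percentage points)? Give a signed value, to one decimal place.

-1.4 percentage points

Nonresponse fraction = 1 − 0.71 = 0.29.
Bias = (nonresponse fraction) × (respondent percentage − nonrespondent percentage)
     = 0.29 × (51.2 − 56) = 0.29 × -4.8 = -1.392.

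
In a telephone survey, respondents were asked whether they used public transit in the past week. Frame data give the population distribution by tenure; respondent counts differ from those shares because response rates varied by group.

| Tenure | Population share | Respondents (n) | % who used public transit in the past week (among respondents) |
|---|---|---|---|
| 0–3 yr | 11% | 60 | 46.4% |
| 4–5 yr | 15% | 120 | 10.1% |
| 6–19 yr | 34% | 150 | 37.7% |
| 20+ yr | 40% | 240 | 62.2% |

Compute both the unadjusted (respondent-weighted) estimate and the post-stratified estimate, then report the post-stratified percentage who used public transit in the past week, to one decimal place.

Naive respondent-only estimate (weights = respondent counts):
  (60/570)×46.4 + (120/570)×10.1 + (150/570)×37.7 + (240/570)×62.2 = 43.1211%
Post-stratified estimate weights by population shares:
  0.11×46.4 + 0.15×10.1 + 0.34×37.7 + 0.4×62.2 = 44.317%

44.3%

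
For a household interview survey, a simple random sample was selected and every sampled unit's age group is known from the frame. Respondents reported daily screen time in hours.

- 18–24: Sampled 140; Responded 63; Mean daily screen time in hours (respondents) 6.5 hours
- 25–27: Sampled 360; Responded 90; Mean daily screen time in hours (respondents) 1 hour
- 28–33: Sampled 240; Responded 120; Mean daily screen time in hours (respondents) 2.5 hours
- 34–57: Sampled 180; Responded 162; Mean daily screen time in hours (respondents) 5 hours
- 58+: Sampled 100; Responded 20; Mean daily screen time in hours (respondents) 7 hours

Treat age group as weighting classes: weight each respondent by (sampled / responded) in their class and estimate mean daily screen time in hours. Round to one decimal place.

3.4

Response rates by class: 18–24 63/140 = 45%, 25–27 90/360 = 25%, 28–33 120/240 = 50%, 34–57 162/180 = 90%, 58+ 20/100 = 20%.
Inverse-response-rate weighting restores each class to its sampled count, so class totals weight by n_sampled:
  18–24: 140 × 6.5 = 910
  25–27: 360 × 1 = 360
  28–33: 240 × 2.5 = 600
  34–57: 180 × 5 = 900
  58+: 100 × 7 = 700
Adjusted estimate = 3470 / 1,020 = 3.40196 → 3.4.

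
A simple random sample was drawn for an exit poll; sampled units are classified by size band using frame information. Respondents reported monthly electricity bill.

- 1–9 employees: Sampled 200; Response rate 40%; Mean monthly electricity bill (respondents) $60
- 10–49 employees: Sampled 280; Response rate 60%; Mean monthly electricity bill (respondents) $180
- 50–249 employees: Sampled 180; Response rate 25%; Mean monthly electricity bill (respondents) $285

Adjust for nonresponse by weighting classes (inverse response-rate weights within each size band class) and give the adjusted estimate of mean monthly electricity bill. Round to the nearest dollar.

$172

With weight = n_sampled/n_responded per class, the weighted class total is n_sampled:
  1–9 employees: 200 × 60 = 12,000
  10–49 employees: 280 × 180 = 50,400
  50–249 employees: 180 × 285 = 51,300
Adjusted estimate = 113,700 / 660 = 172.273 → $172.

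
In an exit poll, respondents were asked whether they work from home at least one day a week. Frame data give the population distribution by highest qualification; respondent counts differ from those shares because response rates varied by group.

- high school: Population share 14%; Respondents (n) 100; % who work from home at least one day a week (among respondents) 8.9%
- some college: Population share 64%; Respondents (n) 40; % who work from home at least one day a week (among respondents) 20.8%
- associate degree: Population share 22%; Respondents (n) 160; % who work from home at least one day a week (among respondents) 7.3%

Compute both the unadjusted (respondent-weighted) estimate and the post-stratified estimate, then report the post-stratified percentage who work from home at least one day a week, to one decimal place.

Without adjustment, the pooled respondent share is:
  (100/300)×8.9 + (40/300)×20.8 + (160/300)×7.3 = 9.6333%
Post-stratifying to population shares instead:
  0.14×8.9 + 0.64×20.8 + 0.22×7.3 = 16.164%

16.2%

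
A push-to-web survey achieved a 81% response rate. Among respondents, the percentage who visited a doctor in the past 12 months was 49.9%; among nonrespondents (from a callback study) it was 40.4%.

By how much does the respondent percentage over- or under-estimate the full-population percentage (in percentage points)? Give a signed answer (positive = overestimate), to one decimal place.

+1.8 percentage points

Nonresponse fraction = 1 − 0.81 = 0.19.
Bias = (nonresponse fraction) × (respondent percentage − nonrespondent percentage)
     = 0.19 × (49.9 − 40.4) = 0.19 × 9.5 = 1.805.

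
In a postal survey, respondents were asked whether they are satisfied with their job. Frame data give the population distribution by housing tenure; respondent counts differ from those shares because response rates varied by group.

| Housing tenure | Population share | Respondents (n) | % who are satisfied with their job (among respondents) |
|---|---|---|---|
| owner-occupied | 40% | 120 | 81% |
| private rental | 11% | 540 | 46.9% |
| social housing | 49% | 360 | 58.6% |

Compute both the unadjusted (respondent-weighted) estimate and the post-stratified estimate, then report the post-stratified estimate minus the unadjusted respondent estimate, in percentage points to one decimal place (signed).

+11.2 percentage points

Unadjusted (pooled respondent) estimate weights by respondent counts:
  (120/1020)×81 + (540/1020)×46.9 + (360/1020)×58.6 = 55.0412%
Post-stratifying to population shares instead:
  0.4×81 + 0.11×46.9 + 0.49×58.6 = 66.273%
Difference = 66.273 − 55.0412 = 11.2318 pp.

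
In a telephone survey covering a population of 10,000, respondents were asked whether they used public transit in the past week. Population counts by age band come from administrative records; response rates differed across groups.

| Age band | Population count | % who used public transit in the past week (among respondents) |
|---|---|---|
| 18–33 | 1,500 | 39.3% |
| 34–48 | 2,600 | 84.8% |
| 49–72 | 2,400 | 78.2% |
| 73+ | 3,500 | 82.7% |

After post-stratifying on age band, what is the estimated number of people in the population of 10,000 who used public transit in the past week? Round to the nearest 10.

Each cell contributes its population count × the respondent rate:
  18–33: 1,500 × 39.3% = 589.5
  34–48: 2,600 × 84.8% = 2204.8
  49–72: 2,400 × 78.2% = 1876.8
  73+: 3,500 × 82.7% = 2894.5
Estimated total = 7565.6 → 7,570.

7,570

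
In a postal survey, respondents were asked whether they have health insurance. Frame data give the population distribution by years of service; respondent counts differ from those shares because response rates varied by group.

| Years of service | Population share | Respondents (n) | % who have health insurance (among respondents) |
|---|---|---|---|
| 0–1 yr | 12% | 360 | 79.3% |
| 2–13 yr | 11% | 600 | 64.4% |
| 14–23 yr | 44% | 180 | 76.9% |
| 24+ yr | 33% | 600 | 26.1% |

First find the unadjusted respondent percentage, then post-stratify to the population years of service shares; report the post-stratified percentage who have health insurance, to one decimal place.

59.0%

Naive respondent-only estimate (weights = respondent counts):
  (360/1740)×79.3 + (600/1740)×64.4 + (180/1740)×76.9 + (600/1740)×26.1 = 55.569%
Post-stratifying to population shares instead:
  0.12×79.3 + 0.11×64.4 + 0.44×76.9 + 0.33×26.1 = 59.049%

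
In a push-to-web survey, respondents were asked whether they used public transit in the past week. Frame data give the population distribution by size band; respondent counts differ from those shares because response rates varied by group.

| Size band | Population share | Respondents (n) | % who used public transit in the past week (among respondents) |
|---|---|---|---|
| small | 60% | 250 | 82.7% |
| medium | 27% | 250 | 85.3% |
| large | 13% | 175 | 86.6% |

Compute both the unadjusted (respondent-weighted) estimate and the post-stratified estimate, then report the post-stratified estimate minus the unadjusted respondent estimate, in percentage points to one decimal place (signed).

Unadjusted (pooled respondent) estimate weights by respondent counts:
  (250/675)×82.7 + (250/675)×85.3 + (175/675)×86.6 = 84.6741%
Post-stratified estimate weights by population shares:
  0.6×82.7 + 0.27×85.3 + 0.13×86.6 = 83.909%
Difference = 83.909 − 84.6741 = -0.7651 pp.

-0.8 percentage points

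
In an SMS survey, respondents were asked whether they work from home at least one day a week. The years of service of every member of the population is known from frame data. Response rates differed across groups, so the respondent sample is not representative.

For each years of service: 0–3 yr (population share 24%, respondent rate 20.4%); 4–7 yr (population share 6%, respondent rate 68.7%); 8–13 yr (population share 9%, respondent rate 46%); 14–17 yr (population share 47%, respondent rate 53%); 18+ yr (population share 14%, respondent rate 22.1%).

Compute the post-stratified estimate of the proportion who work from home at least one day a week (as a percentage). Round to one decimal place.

41.2%

Post-stratification weights by population share, not respondent share:
  0–3 yr: 0.24 × 20.4 = 4.896
  4–7 yr: 0.06 × 68.7 = 4.122
  8–13 yr: 0.09 × 46 = 4.14
  14–17 yr: 0.47 × 53 = 24.91
  18+ yr: 0.14 × 22.1 = 3.094
Post-stratified estimate = 41.162 → 41.2%.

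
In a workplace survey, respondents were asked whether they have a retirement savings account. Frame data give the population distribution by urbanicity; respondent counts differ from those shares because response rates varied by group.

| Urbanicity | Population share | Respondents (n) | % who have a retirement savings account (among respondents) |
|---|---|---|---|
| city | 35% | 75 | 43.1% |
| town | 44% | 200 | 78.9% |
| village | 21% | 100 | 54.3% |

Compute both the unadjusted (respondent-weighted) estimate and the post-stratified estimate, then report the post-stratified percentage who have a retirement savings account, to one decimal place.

61.2%

Naive respondent-only estimate (weights = respondent counts):
  (75/375)×43.1 + (200/375)×78.9 + (100/375)×54.3 = 65.18%
Post-stratifying to population shares instead:
  0.35×43.1 + 0.44×78.9 + 0.21×54.3 = 61.204%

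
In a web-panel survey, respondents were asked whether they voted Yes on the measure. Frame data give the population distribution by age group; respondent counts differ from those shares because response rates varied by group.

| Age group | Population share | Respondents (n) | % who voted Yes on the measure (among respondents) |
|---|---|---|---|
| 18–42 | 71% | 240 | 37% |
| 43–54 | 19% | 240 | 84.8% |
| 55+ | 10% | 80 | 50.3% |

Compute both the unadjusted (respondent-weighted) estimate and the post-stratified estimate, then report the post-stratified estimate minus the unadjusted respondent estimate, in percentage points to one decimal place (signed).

-12.0 percentage points

Unadjusted (pooled respondent) estimate weights by respondent counts:
  (240/560)×37 + (240/560)×84.8 + (80/560)×50.3 = 59.3857%
Post-stratifying to population shares instead:
  0.71×37 + 0.19×84.8 + 0.1×50.3 = 47.412%
Difference = 47.412 − 59.3857 = -11.9737 pp.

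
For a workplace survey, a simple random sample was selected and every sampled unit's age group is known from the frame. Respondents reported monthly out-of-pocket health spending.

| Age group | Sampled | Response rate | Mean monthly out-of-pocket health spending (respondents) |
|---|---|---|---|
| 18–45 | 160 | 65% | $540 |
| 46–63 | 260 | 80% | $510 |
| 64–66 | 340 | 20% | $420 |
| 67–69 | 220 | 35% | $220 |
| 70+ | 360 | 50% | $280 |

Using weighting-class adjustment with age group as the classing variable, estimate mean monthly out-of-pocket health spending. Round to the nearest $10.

With weight = n_sampled/n_responded per class, the weighted class total is n_sampled:
  18–45: 160 × 540 = 86,400
  46–63: 260 × 510 = 132,600
  64–66: 340 × 420 = 142,800
  67–69: 220 × 220 = 48,400
  70+: 360 × 280 = 100,800
Adjusted estimate = 511,000 / 1,340 = 381.343 → $380.

$380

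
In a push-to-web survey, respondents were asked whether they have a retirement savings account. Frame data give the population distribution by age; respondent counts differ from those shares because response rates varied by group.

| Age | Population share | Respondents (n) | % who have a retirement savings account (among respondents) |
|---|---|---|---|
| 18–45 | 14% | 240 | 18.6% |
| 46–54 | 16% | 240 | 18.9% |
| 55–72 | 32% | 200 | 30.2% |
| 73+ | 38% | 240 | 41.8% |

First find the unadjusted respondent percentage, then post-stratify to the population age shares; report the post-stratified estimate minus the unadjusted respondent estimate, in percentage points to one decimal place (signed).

Without adjustment, the pooled respondent share is:
  (240/920)×18.6 + (240/920)×18.9 + (200/920)×30.2 + (240/920)×41.8 = 27.2522%
Post-stratifying to population shares instead:
  0.14×18.6 + 0.16×18.9 + 0.32×30.2 + 0.38×41.8 = 31.176%
Difference = 31.176 − 27.2522 = 3.9238 pp.

+3.9 percentage points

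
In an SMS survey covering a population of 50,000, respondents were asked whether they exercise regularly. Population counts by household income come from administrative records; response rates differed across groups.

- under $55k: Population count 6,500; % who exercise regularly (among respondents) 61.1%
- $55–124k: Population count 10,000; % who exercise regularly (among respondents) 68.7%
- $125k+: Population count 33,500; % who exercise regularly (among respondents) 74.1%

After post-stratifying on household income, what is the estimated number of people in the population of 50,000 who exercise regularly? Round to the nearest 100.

35,700

Each cell contributes its population count × the respondent rate:
  under $55k: 6,500 × 61.1% = 3971.5
  $55–124k: 10,000 × 68.7% = 6870
  $125k+: 33,500 × 74.1% = 24823.5
Estimated total = 35,665 → 35,700.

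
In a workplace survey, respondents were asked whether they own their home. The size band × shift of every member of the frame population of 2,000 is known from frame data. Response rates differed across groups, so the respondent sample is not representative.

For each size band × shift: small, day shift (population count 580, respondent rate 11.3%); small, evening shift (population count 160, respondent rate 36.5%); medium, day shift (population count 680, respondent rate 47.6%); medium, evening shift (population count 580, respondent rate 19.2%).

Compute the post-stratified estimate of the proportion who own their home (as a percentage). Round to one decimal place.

Each cell contributes population-share × respondent value:
  small, day shift: (580/2,000) × 11.3 = 3.277
  small, evening shift: (160/2,000) × 36.5 = 2.92
  medium, day shift: (680/2,000) × 47.6 = 16.184
  medium, evening shift: (580/2,000) × 19.2 = 5.568
Post-stratified estimate = 27.949 → 27.9%.

27.9%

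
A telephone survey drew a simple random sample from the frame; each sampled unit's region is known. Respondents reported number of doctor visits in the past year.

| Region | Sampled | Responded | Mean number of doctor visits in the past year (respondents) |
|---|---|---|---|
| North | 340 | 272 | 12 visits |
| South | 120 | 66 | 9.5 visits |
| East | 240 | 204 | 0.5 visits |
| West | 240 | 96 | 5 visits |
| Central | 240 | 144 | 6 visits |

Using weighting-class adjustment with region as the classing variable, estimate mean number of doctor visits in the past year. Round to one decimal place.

Response rates by class: North 272/340 = 80%, South 66/120 = 55%, East 204/240 = 85%, West 96/240 = 40%, Central 144/240 = 60%.
Weighting each respondent by the inverse class response rate inflates each class back to its sampled size, so the class weight is n_sampled:
  North: 340 × 12 = 4080
  South: 120 × 9.5 = 1140
  East: 240 × 0.5 = 120
  West: 240 × 5 = 1200
  Central: 240 × 6 = 1440
Adjusted estimate = 7980 / 1,180 = 6.76271 → 6.8.

6.8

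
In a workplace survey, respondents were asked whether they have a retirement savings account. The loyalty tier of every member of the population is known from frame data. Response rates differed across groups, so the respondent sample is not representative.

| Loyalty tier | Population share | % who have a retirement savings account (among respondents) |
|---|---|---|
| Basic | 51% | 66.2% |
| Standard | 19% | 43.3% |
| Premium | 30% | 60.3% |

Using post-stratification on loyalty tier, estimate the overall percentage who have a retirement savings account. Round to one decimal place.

Reweight to the known loyalty tier distribution:
  Basic: 0.51 × 66.2 = 33.762
  Standard: 0.19 × 43.3 = 8.227
  Premium: 0.3 × 60.3 = 18.09
Post-stratified estimate = 60.079 → 60.1%.

60.1%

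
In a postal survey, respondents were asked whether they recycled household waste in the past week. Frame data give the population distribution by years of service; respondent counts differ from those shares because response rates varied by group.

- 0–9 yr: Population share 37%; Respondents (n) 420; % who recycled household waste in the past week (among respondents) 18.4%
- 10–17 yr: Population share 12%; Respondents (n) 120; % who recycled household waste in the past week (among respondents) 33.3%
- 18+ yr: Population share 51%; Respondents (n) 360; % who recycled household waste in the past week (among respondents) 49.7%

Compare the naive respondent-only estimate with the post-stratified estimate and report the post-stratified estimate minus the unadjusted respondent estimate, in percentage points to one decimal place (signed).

+3.2 percentage points

Without adjustment, the pooled respondent share is:
  (420/900)×18.4 + (120/900)×33.3 + (360/900)×49.7 = 32.9067%
Post-stratifying to population shares instead:
  0.37×18.4 + 0.12×33.3 + 0.51×49.7 = 36.151%
Difference = 36.151 − 32.9067 = 3.2443 pp.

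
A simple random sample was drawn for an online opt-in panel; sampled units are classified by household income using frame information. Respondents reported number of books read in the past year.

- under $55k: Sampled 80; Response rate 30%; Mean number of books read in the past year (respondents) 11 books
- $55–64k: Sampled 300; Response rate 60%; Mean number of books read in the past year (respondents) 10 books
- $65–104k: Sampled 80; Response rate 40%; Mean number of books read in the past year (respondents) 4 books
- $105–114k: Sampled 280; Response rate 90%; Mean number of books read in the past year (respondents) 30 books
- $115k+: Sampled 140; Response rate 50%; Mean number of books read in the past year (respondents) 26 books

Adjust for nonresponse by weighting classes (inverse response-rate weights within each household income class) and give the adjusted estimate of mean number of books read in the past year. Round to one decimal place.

Weighting each respondent by the inverse class response rate inflates each class back to its sampled size, so the class weight is n_sampled:
  under $55k: 80 × 11 = 880
  $55–64k: 300 × 10 = 3000
  $65–104k: 80 × 4 = 320
  $105–114k: 280 × 30 = 8400
  $115k+: 140 × 26 = 3640
Adjusted estimate = 16,240 / 880 = 18.4545 → 18.5.

18.5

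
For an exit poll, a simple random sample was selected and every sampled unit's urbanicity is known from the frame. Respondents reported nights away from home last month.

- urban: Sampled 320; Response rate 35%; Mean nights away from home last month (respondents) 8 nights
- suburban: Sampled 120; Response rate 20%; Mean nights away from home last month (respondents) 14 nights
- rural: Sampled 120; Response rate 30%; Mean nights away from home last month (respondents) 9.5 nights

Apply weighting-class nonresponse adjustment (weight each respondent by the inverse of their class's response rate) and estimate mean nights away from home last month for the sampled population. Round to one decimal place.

With weight = n_sampled/n_responded per class, the weighted class total is n_sampled:
  urban: 320 × 8 = 2560
  suburban: 120 × 14 = 1680
  rural: 120 × 9.5 = 1140
Adjusted estimate = 5380 / 560 = 9.60714 → 9.6.

9.6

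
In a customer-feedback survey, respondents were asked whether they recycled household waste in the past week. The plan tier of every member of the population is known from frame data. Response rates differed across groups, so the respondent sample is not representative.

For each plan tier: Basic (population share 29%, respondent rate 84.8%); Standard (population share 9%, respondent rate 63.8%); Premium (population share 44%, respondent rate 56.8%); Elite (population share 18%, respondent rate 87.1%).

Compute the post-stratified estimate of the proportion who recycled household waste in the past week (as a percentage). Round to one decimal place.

Weight each group's respondent value by its population share:
  Basic: 0.29 × 84.8 = 24.592
  Standard: 0.09 × 63.8 = 5.742
  Premium: 0.44 × 56.8 = 24.992
  Elite: 0.18 × 87.1 = 15.678
Post-stratified estimate = 71.004 → 71.0%.

71.0%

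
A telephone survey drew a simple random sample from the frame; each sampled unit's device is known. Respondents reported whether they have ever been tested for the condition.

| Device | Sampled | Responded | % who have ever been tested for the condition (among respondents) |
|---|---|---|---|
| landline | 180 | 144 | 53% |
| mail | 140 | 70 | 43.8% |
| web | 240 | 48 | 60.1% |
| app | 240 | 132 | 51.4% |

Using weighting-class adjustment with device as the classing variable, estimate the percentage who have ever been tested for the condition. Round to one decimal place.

53.0%

Class response rates: landline 144/180 = 80%, mail 70/140 = 50%, web 48/240 = 20%, app 132/240 = 55%.
Inverse-response-rate weighting restores each class to its sampled count, so class totals weight by n_sampled:
  landline: 180 × 53 = 9540
  mail: 140 × 43.8 = 6132
  web: 240 × 60.1 = 14,424
  app: 240 × 51.4 = 12,336
Adjusted estimate = 42,432 / 800 = 53.04 → 53.0%.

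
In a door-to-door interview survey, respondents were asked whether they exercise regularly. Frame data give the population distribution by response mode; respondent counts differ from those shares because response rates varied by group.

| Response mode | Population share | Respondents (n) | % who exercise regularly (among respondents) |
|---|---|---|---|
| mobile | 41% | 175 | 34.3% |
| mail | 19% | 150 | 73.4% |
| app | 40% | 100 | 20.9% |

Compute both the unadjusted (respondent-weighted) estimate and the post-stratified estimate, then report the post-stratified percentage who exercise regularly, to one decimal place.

Without adjustment, the pooled respondent share is:
  (175/425)×34.3 + (150/425)×73.4 + (100/425)×20.9 = 44.9471%
Post-stratifying to population shares instead:
  0.41×34.3 + 0.19×73.4 + 0.4×20.9 = 36.369%

36.4%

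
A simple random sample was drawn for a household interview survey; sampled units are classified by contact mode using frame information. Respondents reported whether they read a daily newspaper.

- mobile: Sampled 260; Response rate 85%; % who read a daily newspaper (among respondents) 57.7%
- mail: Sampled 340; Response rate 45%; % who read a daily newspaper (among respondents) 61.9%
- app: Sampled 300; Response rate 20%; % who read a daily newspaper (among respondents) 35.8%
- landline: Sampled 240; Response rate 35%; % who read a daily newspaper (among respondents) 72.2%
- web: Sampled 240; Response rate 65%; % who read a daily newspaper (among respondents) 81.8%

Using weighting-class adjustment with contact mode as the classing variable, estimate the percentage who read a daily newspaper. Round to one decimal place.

With weight = n_sampled/n_responded per class, the weighted class total is n_sampled:
  mobile: 260 × 57.7 = 15,002
  mail: 340 × 61.9 = 21,046
  app: 300 × 35.8 = 10,740
  landline: 240 × 72.2 = 17,328
  web: 240 × 81.8 = 19,632
Adjusted estimate = 83,748 / 1,380 = 60.687 → 60.7%.

60.7%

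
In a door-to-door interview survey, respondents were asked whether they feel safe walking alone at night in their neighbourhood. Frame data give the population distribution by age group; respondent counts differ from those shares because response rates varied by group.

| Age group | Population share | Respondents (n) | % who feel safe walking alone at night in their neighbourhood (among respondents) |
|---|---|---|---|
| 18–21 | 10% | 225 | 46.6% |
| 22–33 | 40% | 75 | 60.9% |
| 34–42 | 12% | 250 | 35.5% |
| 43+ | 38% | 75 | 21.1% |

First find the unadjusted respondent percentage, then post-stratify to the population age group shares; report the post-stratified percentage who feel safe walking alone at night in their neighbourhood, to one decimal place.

Naive respondent-only estimate (weights = respondent counts):
  (225/625)×46.6 + (75/625)×60.9 + (250/625)×35.5 + (75/625)×21.1 = 40.816%
Post-stratified estimate weights by population shares:
  0.1×46.6 + 0.4×60.9 + 0.12×35.5 + 0.38×21.1 = 41.298%

41.3%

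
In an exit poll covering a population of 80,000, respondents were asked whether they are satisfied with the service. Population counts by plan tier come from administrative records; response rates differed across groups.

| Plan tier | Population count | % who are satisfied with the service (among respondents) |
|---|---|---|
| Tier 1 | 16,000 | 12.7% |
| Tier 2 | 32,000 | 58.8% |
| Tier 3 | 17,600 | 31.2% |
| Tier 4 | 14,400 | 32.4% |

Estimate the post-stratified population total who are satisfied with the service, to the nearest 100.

Estimated count per cell = population count × respondent percentage:
  Tier 1: 16,000 × 12.7% = 2032
  Tier 2: 32,000 × 58.8% = 18,816
  Tier 3: 17,600 × 31.2% = 5491.2
  Tier 4: 14,400 × 32.4% = 4665.6
Estimated total = 31004.8 → 31,000.

31,000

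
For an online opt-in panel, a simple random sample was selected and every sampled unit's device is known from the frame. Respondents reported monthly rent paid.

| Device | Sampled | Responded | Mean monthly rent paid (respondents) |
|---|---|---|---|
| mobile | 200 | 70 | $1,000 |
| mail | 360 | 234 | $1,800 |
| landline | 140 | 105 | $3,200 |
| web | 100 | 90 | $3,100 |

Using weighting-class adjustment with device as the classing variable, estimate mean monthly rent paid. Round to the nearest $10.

$2,010

Response rates by class: mobile 70/200 = 35%, mail 234/360 = 65%, landline 105/140 = 75%, web 90/100 = 90%.
Each respondent's weight = sampled/responded in their class; summing within a class gives n_sampled, so:
  mobile: 200 × 1000 = 200,000
  mail: 360 × 1800 = 648,000
  landline: 140 × 3200 = 448,000
  web: 100 × 3100 = 310,000
Adjusted estimate = 1,606,000 / 800 = 2007.5 → $2,010.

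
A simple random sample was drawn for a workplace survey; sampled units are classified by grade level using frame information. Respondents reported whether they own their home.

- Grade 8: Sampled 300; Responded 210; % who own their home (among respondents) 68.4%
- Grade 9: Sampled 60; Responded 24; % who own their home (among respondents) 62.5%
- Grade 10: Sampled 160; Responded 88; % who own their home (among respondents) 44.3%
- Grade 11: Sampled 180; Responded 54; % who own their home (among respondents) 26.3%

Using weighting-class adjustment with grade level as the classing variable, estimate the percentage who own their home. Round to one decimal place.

Response rates by class: Grade 8 210/300 = 70%, Grade 9 24/60 = 40%, Grade 10 88/160 = 55%, Grade 11 54/180 = 30%.
Each respondent's weight = sampled/responded in their class; summing within a class gives n_sampled, so:
  Grade 8: 300 × 68.4 = 20,520
  Grade 9: 60 × 62.5 = 3750
  Grade 10: 160 × 44.3 = 7088
  Grade 11: 180 × 26.3 = 4734
Adjusted estimate = 36,092 / 700 = 51.56 → 51.6%.

51.6%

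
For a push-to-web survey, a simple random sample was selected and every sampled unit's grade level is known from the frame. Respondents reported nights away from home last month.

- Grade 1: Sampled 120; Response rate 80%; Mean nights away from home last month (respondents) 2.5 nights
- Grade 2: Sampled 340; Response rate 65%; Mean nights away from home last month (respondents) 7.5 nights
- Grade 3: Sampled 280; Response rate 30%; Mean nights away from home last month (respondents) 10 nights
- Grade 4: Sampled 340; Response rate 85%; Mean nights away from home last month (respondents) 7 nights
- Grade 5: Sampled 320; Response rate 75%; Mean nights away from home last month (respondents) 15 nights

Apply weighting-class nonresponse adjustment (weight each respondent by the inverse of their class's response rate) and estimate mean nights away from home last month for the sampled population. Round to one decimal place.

9.2

Weighting each respondent by the inverse class response rate inflates each class back to its sampled size, so the class weight is n_sampled:
  Grade 1: 120 × 2.5 = 300
  Grade 2: 340 × 7.5 = 2550
  Grade 3: 280 × 10 = 2800
  Grade 4: 340 × 7 = 2380
  Grade 5: 320 × 15 = 4800
Adjusted estimate = 12,830 / 1,400 = 9.16429 → 9.2.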